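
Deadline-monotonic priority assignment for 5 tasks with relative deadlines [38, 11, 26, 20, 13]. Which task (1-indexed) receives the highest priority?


Sort tasks by relative deadline (ascending):
  Task 2: deadline = 11
  Task 5: deadline = 13
  Task 4: deadline = 20
  Task 3: deadline = 26
  Task 1: deadline = 38
Priority order (highest first): [2, 5, 4, 3, 1]
Highest priority task = 2

2


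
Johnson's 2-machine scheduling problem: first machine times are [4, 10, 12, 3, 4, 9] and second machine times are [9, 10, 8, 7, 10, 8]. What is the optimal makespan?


Apply Johnson's rule:
  Group 1 (a <= b): [(4, 3, 7), (1, 4, 9), (5, 4, 10), (2, 10, 10)]
  Group 2 (a > b): [(3, 12, 8), (6, 9, 8)]
Optimal job order: [4, 1, 5, 2, 3, 6]
Schedule:
  Job 4: M1 done at 3, M2 done at 10
  Job 1: M1 done at 7, M2 done at 19
  Job 5: M1 done at 11, M2 done at 29
  Job 2: M1 done at 21, M2 done at 39
  Job 3: M1 done at 33, M2 done at 47
  Job 6: M1 done at 42, M2 done at 55
Makespan = 55

55


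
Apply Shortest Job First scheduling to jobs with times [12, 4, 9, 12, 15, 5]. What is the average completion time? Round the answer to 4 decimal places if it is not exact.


SJF order (ascending): [4, 5, 9, 12, 12, 15]
Completion times:
  Job 1: burst=4, C=4
  Job 2: burst=5, C=9
  Job 3: burst=9, C=18
  Job 4: burst=12, C=30
  Job 5: burst=12, C=42
  Job 6: burst=15, C=57
Average completion = 160/6 = 26.6667

26.6667


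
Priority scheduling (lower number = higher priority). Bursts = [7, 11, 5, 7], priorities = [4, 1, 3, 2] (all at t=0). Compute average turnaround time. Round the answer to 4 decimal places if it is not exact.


Sort by priority (ascending = highest first):
Order: [(1, 11), (2, 7), (3, 5), (4, 7)]
Completion times:
  Priority 1, burst=11, C=11
  Priority 2, burst=7, C=18
  Priority 3, burst=5, C=23
  Priority 4, burst=7, C=30
Average turnaround = 82/4 = 20.5

20.5


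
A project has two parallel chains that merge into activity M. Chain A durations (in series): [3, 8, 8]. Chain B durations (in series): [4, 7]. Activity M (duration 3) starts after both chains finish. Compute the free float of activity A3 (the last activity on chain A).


ES(A3) = sum of predecessors on chain A = 11
EF(A3) = ES + duration = 11 + 8 = 19
Successor of A3 is M. ES(M) = max(sum(A), sum(B)) = max(19, 11) = 19
Free float = ES(successor) - EF(current) = 19 - 19 = 0

0


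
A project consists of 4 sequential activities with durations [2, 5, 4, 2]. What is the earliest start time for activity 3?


Activity 3 starts after activities 1 through 2 complete.
Predecessor durations: [2, 5]
ES = 2 + 5 = 7

7


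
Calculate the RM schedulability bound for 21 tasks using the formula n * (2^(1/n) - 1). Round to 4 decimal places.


Compute 2^(1/21) = 1.0335577830
Subtract 1: 1.0335577830 - 1 = 0.0335577830
Multiply by n: 21 * 0.0335577830 = 0.7047134430
Round to 4 dp: 0.7047

0.7047


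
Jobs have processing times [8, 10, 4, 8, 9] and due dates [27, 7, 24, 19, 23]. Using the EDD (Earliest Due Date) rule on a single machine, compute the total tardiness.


Sort by due date (EDD order): [(10, 7), (8, 19), (9, 23), (4, 24), (8, 27)]
Compute completion times and tardiness:
  Job 1: p=10, d=7, C=10, tardiness=max(0,10-7)=3
  Job 2: p=8, d=19, C=18, tardiness=max(0,18-19)=0
  Job 3: p=9, d=23, C=27, tardiness=max(0,27-23)=4
  Job 4: p=4, d=24, C=31, tardiness=max(0,31-24)=7
  Job 5: p=8, d=27, C=39, tardiness=max(0,39-27)=12
Total tardiness = 26

26


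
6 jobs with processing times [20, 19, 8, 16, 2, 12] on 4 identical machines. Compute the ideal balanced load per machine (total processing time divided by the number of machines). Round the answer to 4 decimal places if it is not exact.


Total processing time = 20 + 19 + 8 + 16 + 2 + 12 = 77
Number of machines = 4
Ideal balanced load = 77 / 4 = 19.25

19.25


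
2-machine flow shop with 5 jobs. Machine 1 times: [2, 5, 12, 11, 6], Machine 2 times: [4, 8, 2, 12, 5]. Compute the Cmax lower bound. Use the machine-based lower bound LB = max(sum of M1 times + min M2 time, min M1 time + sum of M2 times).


LB1 = sum(M1 times) + min(M2 times) = 36 + 2 = 38
LB2 = min(M1 times) + sum(M2 times) = 2 + 31 = 33
Lower bound = max(LB1, LB2) = max(38, 33) = 38

38


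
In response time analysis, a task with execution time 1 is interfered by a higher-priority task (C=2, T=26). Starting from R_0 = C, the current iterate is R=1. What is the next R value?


R_next = C + ceil(R_prev / T_hp) * C_hp
ceil(1 / 26) = ceil(0.0385) = 1
Interference = 1 * 2 = 2
R_next = 1 + 2 = 3

3


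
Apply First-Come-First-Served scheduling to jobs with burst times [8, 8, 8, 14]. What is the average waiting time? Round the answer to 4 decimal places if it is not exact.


FCFS order (as given): [8, 8, 8, 14]
Waiting times:
  Job 1: wait = 0
  Job 2: wait = 8
  Job 3: wait = 16
  Job 4: wait = 24
Sum of waiting times = 48
Average waiting time = 48/4 = 12.0

12.0


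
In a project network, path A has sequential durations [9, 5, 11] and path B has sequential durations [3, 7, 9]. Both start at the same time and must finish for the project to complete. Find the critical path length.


Path A total = 9 + 5 + 11 = 25
Path B total = 3 + 7 + 9 = 19
Critical path = longest path = max(25, 19) = 25

25


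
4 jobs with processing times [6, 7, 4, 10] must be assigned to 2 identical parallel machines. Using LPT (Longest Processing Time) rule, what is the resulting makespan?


Sort jobs in decreasing order (LPT): [10, 7, 6, 4]
Assign each job to the least loaded machine:
  Machine 1: jobs [10, 4], load = 14
  Machine 2: jobs [7, 6], load = 13
Makespan = max load = 14

14


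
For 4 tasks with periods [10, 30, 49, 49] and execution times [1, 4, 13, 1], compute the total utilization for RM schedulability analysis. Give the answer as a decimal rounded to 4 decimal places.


Compute individual utilizations (exact fractions):
  Task 1: C/T = 1/10 (approx. 0.1)
  Task 2: C/T = 4/30 = 2/15 (approx. 0.1333)
  Task 3: C/T = 13/49 (approx. 0.2653)
  Task 4: C/T = 1/49 (approx. 0.0204)
Total utilization U = 1/10 + 2/15 + 13/49 + 1/49 = 109/210
Rounded to 4 decimal places: U = 0.5190
RM (Liu & Layland) bound for 4 tasks = 0.756828; compare with U = 109/210 (approx. 0.519048)
U <= bound, so schedulable by RM sufficient condition.

0.5190


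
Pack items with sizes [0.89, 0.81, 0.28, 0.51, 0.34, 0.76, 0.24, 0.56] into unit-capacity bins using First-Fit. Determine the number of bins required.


Place items sequentially using First-Fit:
  Item 0.89 -> new Bin 1
  Item 0.81 -> new Bin 2
  Item 0.28 -> new Bin 3
  Item 0.51 -> Bin 3 (now 0.79)
  Item 0.34 -> new Bin 4
  Item 0.76 -> new Bin 5
  Item 0.24 -> Bin 4 (now 0.58)
  Item 0.56 -> new Bin 6
Total bins used = 6

6


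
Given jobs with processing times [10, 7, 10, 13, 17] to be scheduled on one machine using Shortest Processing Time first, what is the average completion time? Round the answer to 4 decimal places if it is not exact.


Sort jobs by processing time (SPT order): [7, 10, 10, 13, 17]
Compute completion times sequentially:
  Job 1: processing = 7, completes at 7
  Job 2: processing = 10, completes at 17
  Job 3: processing = 10, completes at 27
  Job 4: processing = 13, completes at 40
  Job 5: processing = 17, completes at 57
Sum of completion times = 148
Average completion time = 148/5 = 29.6

29.6


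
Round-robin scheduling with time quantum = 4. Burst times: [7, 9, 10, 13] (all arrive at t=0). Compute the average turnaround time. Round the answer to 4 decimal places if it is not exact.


Time quantum = 4
Execution trace:
  J1 runs 4 units, time = 4
  J2 runs 4 units, time = 8
  J3 runs 4 units, time = 12
  J4 runs 4 units, time = 16
  J1 runs 3 units, time = 19
  J2 runs 4 units, time = 23
  J3 runs 4 units, time = 27
  J4 runs 4 units, time = 31
  J2 runs 1 units, time = 32
  J3 runs 2 units, time = 34
  J4 runs 4 units, time = 38
  J4 runs 1 units, time = 39
Finish times: [19, 32, 34, 39]
Average turnaround = 124/4 = 31.0

31.0


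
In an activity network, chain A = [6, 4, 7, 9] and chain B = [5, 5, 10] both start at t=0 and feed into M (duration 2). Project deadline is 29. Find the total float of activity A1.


Forward pass: ES(A1) = sum of predecessors on chain A = 0
EF = ES + duration = 0 + 6 = 6
Backward pass: LF(M) = deadline = 29; LS(M) = 29 - 2 = 27
LF(A1) = LS(M) - sum(successors on chain A) = 27 - 20 = 7
LS = LF - duration = 7 - 6 = 1
Total float = LS - ES = 1 - 0 = 1

1


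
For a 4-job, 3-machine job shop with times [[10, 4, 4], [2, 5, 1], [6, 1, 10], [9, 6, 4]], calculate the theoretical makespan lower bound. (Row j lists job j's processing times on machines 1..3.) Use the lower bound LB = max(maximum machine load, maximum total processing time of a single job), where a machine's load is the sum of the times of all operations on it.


Machine loads:
  Machine 1: 10 + 2 + 6 + 9 = 27
  Machine 2: 4 + 5 + 1 + 6 = 16
  Machine 3: 4 + 1 + 10 + 4 = 19
Max machine load = 27
Job totals:
  Job 1: 18
  Job 2: 8
  Job 3: 17
  Job 4: 19
Max job total = 19
Lower bound = max(27, 19) = 27

27


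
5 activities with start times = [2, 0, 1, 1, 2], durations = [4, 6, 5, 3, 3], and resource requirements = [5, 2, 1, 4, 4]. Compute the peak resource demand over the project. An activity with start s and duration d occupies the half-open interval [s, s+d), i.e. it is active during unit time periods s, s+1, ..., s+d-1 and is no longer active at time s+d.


Each activity i is active on [start_i, start_i + duration_i).
Compute total resource usage per time slot:
  t=0: active resources = [2], total = 2
  t=1: active resources = [2, 1, 4], total = 7
  t=2: active resources = [5, 2, 1, 4, 4], total = 16
  t=3: active resources = [5, 2, 1, 4, 4], total = 16
  t=4: active resources = [5, 2, 1, 4], total = 12
  t=5: active resources = [5, 2, 1], total = 8
Peak resource demand = 16

16


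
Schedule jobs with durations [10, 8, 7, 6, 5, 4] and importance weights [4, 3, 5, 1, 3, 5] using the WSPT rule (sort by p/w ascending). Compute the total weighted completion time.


Compute p/w ratios and sort ascending (WSPT): [(4, 5), (7, 5), (5, 3), (10, 4), (8, 3), (6, 1)]
Compute weighted completion times:
  Job (p=4,w=5): C=4, w*C=5*4=20
  Job (p=7,w=5): C=11, w*C=5*11=55
  Job (p=5,w=3): C=16, w*C=3*16=48
  Job (p=10,w=4): C=26, w*C=4*26=104
  Job (p=8,w=3): C=34, w*C=3*34=102
  Job (p=6,w=1): C=40, w*C=1*40=40
Total weighted completion time = 369

369


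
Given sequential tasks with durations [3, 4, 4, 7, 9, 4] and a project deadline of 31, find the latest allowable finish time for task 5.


LF(activity 5) = deadline - sum of successor durations
Successors: activities 6 through 6 with durations [4]
Sum of successor durations = 4
LF = 31 - 4 = 27

27


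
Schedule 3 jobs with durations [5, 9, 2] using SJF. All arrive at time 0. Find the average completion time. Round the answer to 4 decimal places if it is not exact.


SJF order (ascending): [2, 5, 9]
Completion times:
  Job 1: burst=2, C=2
  Job 2: burst=5, C=7
  Job 3: burst=9, C=16
Average completion = 25/3 = 8.3333

8.3333


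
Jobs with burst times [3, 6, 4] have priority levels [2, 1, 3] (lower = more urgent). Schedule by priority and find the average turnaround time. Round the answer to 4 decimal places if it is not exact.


Sort by priority (ascending = highest first):
Order: [(1, 6), (2, 3), (3, 4)]
Completion times:
  Priority 1, burst=6, C=6
  Priority 2, burst=3, C=9
  Priority 3, burst=4, C=13
Average turnaround = 28/3 = 9.3333

9.3333


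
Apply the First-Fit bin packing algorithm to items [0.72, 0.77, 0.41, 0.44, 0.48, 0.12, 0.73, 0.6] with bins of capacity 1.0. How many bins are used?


Place items sequentially using First-Fit:
  Item 0.72 -> new Bin 1
  Item 0.77 -> new Bin 2
  Item 0.41 -> new Bin 3
  Item 0.44 -> Bin 3 (now 0.85)
  Item 0.48 -> new Bin 4
  Item 0.12 -> Bin 1 (now 0.84)
  Item 0.73 -> new Bin 5
  Item 0.6 -> new Bin 6
Total bins used = 6

6


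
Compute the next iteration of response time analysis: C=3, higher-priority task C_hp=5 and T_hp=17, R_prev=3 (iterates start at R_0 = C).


R_next = C + ceil(R_prev / T_hp) * C_hp
ceil(3 / 17) = ceil(0.1765) = 1
Interference = 1 * 5 = 5
R_next = 3 + 5 = 8

8


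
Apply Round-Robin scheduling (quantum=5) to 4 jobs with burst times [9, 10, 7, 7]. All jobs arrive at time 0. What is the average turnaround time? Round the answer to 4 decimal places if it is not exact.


Time quantum = 5
Execution trace:
  J1 runs 5 units, time = 5
  J2 runs 5 units, time = 10
  J3 runs 5 units, time = 15
  J4 runs 5 units, time = 20
  J1 runs 4 units, time = 24
  J2 runs 5 units, time = 29
  J3 runs 2 units, time = 31
  J4 runs 2 units, time = 33
Finish times: [24, 29, 31, 33]
Average turnaround = 117/4 = 29.25

29.25


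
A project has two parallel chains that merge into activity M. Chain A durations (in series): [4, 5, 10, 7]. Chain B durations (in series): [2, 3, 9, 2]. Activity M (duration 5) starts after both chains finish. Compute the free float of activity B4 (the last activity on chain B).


ES(B4) = sum of predecessors on chain B = 14
EF(B4) = ES + duration = 14 + 2 = 16
Successor of B4 is M. ES(M) = max(sum(A), sum(B)) = max(26, 16) = 26
Free float = ES(successor) - EF(current) = 26 - 16 = 10

10


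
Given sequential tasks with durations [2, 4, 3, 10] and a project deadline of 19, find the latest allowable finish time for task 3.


LF(activity 3) = deadline - sum of successor durations
Successors: activities 4 through 4 with durations [10]
Sum of successor durations = 10
LF = 19 - 10 = 9

9


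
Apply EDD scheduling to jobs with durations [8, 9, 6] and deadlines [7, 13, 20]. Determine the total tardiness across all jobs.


Sort by due date (EDD order): [(8, 7), (9, 13), (6, 20)]
Compute completion times and tardiness:
  Job 1: p=8, d=7, C=8, tardiness=max(0,8-7)=1
  Job 2: p=9, d=13, C=17, tardiness=max(0,17-13)=4
  Job 3: p=6, d=20, C=23, tardiness=max(0,23-20)=3
Total tardiness = 8

8


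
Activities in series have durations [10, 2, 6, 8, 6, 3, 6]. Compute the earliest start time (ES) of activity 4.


Activity 4 starts after activities 1 through 3 complete.
Predecessor durations: [10, 2, 6]
ES = 10 + 2 + 6 = 18

18


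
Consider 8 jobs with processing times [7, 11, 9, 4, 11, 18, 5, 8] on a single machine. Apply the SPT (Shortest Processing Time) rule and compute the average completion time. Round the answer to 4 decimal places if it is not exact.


Sort jobs by processing time (SPT order): [4, 5, 7, 8, 9, 11, 11, 18]
Compute completion times sequentially:
  Job 1: processing = 4, completes at 4
  Job 2: processing = 5, completes at 9
  Job 3: processing = 7, completes at 16
  Job 4: processing = 8, completes at 24
  Job 5: processing = 9, completes at 33
  Job 6: processing = 11, completes at 44
  Job 7: processing = 11, completes at 55
  Job 8: processing = 18, completes at 73
Sum of completion times = 258
Average completion time = 258/8 = 32.25

32.25


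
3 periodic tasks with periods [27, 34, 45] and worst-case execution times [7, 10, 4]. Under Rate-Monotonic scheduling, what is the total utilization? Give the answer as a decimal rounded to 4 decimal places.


Compute individual utilizations (exact fractions):
  Task 1: C/T = 7/27 (approx. 0.2593)
  Task 2: C/T = 10/34 = 5/17 (approx. 0.2941)
  Task 3: C/T = 4/45 (approx. 0.0889)
Total utilization U = 7/27 + 5/17 + 4/45 = 1474/2295
Rounded to 4 decimal places: U = 0.6423
RM (Liu & Layland) bound for 3 tasks = 0.779763; compare with U = 1474/2295 (approx. 0.642266)
U <= bound, so schedulable by RM sufficient condition.

0.6423


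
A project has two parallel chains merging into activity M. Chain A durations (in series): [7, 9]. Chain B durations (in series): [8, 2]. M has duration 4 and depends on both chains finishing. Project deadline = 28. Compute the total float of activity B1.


Forward pass: ES(B1) = sum of predecessors on chain B = 0
EF = ES + duration = 0 + 8 = 8
Backward pass: LF(M) = deadline = 28; LS(M) = 28 - 4 = 24
LF(B1) = LS(M) - sum(successors on chain B) = 24 - 2 = 22
LS = LF - duration = 22 - 8 = 14
Total float = LS - ES = 14 - 0 = 14

14


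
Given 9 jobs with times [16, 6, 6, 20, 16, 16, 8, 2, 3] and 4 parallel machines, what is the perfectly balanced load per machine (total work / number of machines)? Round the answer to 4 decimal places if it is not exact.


Total processing time = 16 + 6 + 6 + 20 + 16 + 16 + 8 + 2 + 3 = 93
Number of machines = 4
Ideal balanced load = 93 / 4 = 23.25

23.25


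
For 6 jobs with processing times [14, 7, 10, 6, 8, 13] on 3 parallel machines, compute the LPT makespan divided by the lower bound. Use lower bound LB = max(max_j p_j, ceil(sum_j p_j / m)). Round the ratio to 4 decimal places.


LPT order: [14, 13, 10, 8, 7, 6]
Machine loads after assignment: [20, 20, 18]
LPT makespan = 20
Lower bound = max(max_job, ceil(total/3)) = max(14, 20) = 20
Ratio = 20 / 20 = 1.0

1.0


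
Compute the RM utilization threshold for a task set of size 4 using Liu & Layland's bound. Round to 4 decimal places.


Compute 2^(1/4) = 1.1892071150
Subtract 1: 1.1892071150 - 1 = 0.1892071150
Multiply by n: 4 * 0.1892071150 = 0.7568284600
Round to 4 dp: 0.7568

0.7568


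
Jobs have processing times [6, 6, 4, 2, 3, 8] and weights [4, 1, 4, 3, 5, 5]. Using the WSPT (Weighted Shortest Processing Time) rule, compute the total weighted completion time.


Compute p/w ratios and sort ascending (WSPT): [(3, 5), (2, 3), (4, 4), (6, 4), (8, 5), (6, 1)]
Compute weighted completion times:
  Job (p=3,w=5): C=3, w*C=5*3=15
  Job (p=2,w=3): C=5, w*C=3*5=15
  Job (p=4,w=4): C=9, w*C=4*9=36
  Job (p=6,w=4): C=15, w*C=4*15=60
  Job (p=8,w=5): C=23, w*C=5*23=115
  Job (p=6,w=1): C=29, w*C=1*29=29
Total weighted completion time = 270

270


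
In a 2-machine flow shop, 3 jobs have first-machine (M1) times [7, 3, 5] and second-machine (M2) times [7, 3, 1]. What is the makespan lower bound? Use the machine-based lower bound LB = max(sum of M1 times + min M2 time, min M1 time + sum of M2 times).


LB1 = sum(M1 times) + min(M2 times) = 15 + 1 = 16
LB2 = min(M1 times) + sum(M2 times) = 3 + 11 = 14
Lower bound = max(LB1, LB2) = max(16, 14) = 16

16


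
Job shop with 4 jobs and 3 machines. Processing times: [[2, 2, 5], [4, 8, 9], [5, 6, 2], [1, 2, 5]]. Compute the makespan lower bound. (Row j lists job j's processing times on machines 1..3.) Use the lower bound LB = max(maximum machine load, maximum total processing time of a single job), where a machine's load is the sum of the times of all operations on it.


Machine loads:
  Machine 1: 2 + 4 + 5 + 1 = 12
  Machine 2: 2 + 8 + 6 + 2 = 18
  Machine 3: 5 + 9 + 2 + 5 = 21
Max machine load = 21
Job totals:
  Job 1: 9
  Job 2: 21
  Job 3: 13
  Job 4: 8
Max job total = 21
Lower bound = max(21, 21) = 21

21


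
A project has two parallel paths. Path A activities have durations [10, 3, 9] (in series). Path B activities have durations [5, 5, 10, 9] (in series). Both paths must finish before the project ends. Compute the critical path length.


Path A total = 10 + 3 + 9 = 22
Path B total = 5 + 5 + 10 + 9 = 29
Critical path = longest path = max(22, 29) = 29

29


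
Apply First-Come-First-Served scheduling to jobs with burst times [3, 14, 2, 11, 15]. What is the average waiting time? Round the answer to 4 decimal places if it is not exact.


FCFS order (as given): [3, 14, 2, 11, 15]
Waiting times:
  Job 1: wait = 0
  Job 2: wait = 3
  Job 3: wait = 17
  Job 4: wait = 19
  Job 5: wait = 30
Sum of waiting times = 69
Average waiting time = 69/5 = 13.8

13.8


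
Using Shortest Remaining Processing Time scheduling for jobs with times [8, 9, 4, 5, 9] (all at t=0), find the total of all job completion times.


Since all jobs arrive at t=0, SRPT equals SPT ordering.
SPT order: [4, 5, 8, 9, 9]
Completion times:
  Job 1: p=4, C=4
  Job 2: p=5, C=9
  Job 3: p=8, C=17
  Job 4: p=9, C=26
  Job 5: p=9, C=35
Total completion time = 4 + 9 + 17 + 26 + 35 = 91

91


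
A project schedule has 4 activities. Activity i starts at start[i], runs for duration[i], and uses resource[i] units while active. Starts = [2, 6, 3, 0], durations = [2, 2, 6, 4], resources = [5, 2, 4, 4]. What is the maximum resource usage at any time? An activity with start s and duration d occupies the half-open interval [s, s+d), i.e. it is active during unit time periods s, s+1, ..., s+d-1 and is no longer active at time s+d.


Each activity i is active on [start_i, start_i + duration_i).
Compute total resource usage per time slot:
  t=0: active resources = [4], total = 4
  t=1: active resources = [4], total = 4
  t=2: active resources = [5, 4], total = 9
  t=3: active resources = [5, 4, 4], total = 13
  t=4: active resources = [4], total = 4
  t=5: active resources = [4], total = 4
  t=6: active resources = [2, 4], total = 6
  t=7: active resources = [2, 4], total = 6
  t=8: active resources = [4], total = 4
Peak resource demand = 13

13


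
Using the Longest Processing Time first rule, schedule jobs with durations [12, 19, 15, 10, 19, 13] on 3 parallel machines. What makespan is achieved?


Sort jobs in decreasing order (LPT): [19, 19, 15, 13, 12, 10]
Assign each job to the least loaded machine:
  Machine 1: jobs [19, 12], load = 31
  Machine 2: jobs [19, 10], load = 29
  Machine 3: jobs [15, 13], load = 28
Makespan = max load = 31

31


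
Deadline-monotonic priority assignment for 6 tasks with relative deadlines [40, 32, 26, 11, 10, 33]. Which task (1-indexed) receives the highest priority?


Sort tasks by relative deadline (ascending):
  Task 5: deadline = 10
  Task 4: deadline = 11
  Task 3: deadline = 26
  Task 2: deadline = 32
  Task 6: deadline = 33
  Task 1: deadline = 40
Priority order (highest first): [5, 4, 3, 2, 6, 1]
Highest priority task = 5

5


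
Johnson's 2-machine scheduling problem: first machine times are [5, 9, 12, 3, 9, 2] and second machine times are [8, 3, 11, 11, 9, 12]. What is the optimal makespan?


Apply Johnson's rule:
  Group 1 (a <= b): [(6, 2, 12), (4, 3, 11), (1, 5, 8), (5, 9, 9)]
  Group 2 (a > b): [(3, 12, 11), (2, 9, 3)]
Optimal job order: [6, 4, 1, 5, 3, 2]
Schedule:
  Job 6: M1 done at 2, M2 done at 14
  Job 4: M1 done at 5, M2 done at 25
  Job 1: M1 done at 10, M2 done at 33
  Job 5: M1 done at 19, M2 done at 42
  Job 3: M1 done at 31, M2 done at 53
  Job 2: M1 done at 40, M2 done at 56
Makespan = 56

56


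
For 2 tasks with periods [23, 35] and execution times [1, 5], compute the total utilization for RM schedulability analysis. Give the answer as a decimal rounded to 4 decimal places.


Compute individual utilizations (exact fractions):
  Task 1: C/T = 1/23 (approx. 0.0435)
  Task 2: C/T = 5/35 = 1/7 (approx. 0.1429)
Total utilization U = 1/23 + 1/7 = 30/161
Rounded to 4 decimal places: U = 0.1863
RM (Liu & Layland) bound for 2 tasks = 0.828427; compare with U = 30/161 (approx. 0.186335)
U <= bound, so schedulable by RM sufficient condition.

0.1863


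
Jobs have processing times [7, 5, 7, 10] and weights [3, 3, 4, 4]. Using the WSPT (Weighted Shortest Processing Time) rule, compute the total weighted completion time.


Compute p/w ratios and sort ascending (WSPT): [(5, 3), (7, 4), (7, 3), (10, 4)]
Compute weighted completion times:
  Job (p=5,w=3): C=5, w*C=3*5=15
  Job (p=7,w=4): C=12, w*C=4*12=48
  Job (p=7,w=3): C=19, w*C=3*19=57
  Job (p=10,w=4): C=29, w*C=4*29=116
Total weighted completion time = 236

236


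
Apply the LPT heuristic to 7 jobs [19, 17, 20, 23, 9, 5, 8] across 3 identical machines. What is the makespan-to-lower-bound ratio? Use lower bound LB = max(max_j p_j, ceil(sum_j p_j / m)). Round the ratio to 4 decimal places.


LPT order: [23, 20, 19, 17, 9, 8, 5]
Machine loads after assignment: [31, 34, 36]
LPT makespan = 36
Lower bound = max(max_job, ceil(total/3)) = max(23, 34) = 34
Ratio = 36 / 34 = 1.0588

1.0588


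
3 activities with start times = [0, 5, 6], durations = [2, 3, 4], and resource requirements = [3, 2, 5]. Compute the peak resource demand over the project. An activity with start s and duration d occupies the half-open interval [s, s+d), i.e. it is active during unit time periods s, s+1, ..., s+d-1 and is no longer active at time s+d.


Each activity i is active on [start_i, start_i + duration_i).
Compute total resource usage per time slot:
  t=0: active resources = [3], total = 3
  t=1: active resources = [3], total = 3
  t=2: active resources = [], total = 0
  t=3: active resources = [], total = 0
  t=4: active resources = [], total = 0
  t=5: active resources = [2], total = 2
  t=6: active resources = [2, 5], total = 7
  t=7: active resources = [2, 5], total = 7
  t=8: active resources = [5], total = 5
  t=9: active resources = [5], total = 5
Peak resource demand = 7

7


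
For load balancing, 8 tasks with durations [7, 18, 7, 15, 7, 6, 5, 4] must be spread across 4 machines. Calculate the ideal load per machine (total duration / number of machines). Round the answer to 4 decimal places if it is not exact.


Total processing time = 7 + 18 + 7 + 15 + 7 + 6 + 5 + 4 = 69
Number of machines = 4
Ideal balanced load = 69 / 4 = 17.25

17.25


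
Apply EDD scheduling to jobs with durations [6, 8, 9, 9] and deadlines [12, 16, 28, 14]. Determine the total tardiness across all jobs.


Sort by due date (EDD order): [(6, 12), (9, 14), (8, 16), (9, 28)]
Compute completion times and tardiness:
  Job 1: p=6, d=12, C=6, tardiness=max(0,6-12)=0
  Job 2: p=9, d=14, C=15, tardiness=max(0,15-14)=1
  Job 3: p=8, d=16, C=23, tardiness=max(0,23-16)=7
  Job 4: p=9, d=28, C=32, tardiness=max(0,32-28)=4
Total tardiness = 12

12


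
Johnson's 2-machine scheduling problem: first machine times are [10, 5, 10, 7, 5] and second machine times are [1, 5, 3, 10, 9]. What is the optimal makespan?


Apply Johnson's rule:
  Group 1 (a <= b): [(2, 5, 5), (5, 5, 9), (4, 7, 10)]
  Group 2 (a > b): [(3, 10, 3), (1, 10, 1)]
Optimal job order: [2, 5, 4, 3, 1]
Schedule:
  Job 2: M1 done at 5, M2 done at 10
  Job 5: M1 done at 10, M2 done at 19
  Job 4: M1 done at 17, M2 done at 29
  Job 3: M1 done at 27, M2 done at 32
  Job 1: M1 done at 37, M2 done at 38
Makespan = 38

38


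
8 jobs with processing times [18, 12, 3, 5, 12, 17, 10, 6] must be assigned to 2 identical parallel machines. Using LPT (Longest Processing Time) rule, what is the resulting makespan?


Sort jobs in decreasing order (LPT): [18, 17, 12, 12, 10, 6, 5, 3]
Assign each job to the least loaded machine:
  Machine 1: jobs [18, 12, 6, 5], load = 41
  Machine 2: jobs [17, 12, 10, 3], load = 42
Makespan = max load = 42

42


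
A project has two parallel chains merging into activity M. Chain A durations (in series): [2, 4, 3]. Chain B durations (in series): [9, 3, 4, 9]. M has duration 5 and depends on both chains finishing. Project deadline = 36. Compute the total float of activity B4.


Forward pass: ES(B4) = sum of predecessors on chain B = 16
EF = ES + duration = 16 + 9 = 25
Backward pass: LF(M) = deadline = 36; LS(M) = 36 - 5 = 31
LF(B4) = LS(M) - sum(successors on chain B) = 31 - 0 = 31
LS = LF - duration = 31 - 9 = 22
Total float = LS - ES = 22 - 16 = 6

6


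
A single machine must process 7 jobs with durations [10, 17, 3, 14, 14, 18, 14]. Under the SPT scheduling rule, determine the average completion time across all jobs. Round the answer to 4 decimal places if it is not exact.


Sort jobs by processing time (SPT order): [3, 10, 14, 14, 14, 17, 18]
Compute completion times sequentially:
  Job 1: processing = 3, completes at 3
  Job 2: processing = 10, completes at 13
  Job 3: processing = 14, completes at 27
  Job 4: processing = 14, completes at 41
  Job 5: processing = 14, completes at 55
  Job 6: processing = 17, completes at 72
  Job 7: processing = 18, completes at 90
Sum of completion times = 301
Average completion time = 301/7 = 43.0

43.0


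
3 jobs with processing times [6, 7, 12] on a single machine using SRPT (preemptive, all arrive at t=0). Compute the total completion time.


Since all jobs arrive at t=0, SRPT equals SPT ordering.
SPT order: [6, 7, 12]
Completion times:
  Job 1: p=6, C=6
  Job 2: p=7, C=13
  Job 3: p=12, C=25
Total completion time = 6 + 13 + 25 = 44

44


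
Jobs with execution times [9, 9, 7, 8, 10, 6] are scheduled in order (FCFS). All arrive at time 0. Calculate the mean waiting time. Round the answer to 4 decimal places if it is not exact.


FCFS order (as given): [9, 9, 7, 8, 10, 6]
Waiting times:
  Job 1: wait = 0
  Job 2: wait = 9
  Job 3: wait = 18
  Job 4: wait = 25
  Job 5: wait = 33
  Job 6: wait = 43
Sum of waiting times = 128
Average waiting time = 128/6 = 21.3333

21.3333


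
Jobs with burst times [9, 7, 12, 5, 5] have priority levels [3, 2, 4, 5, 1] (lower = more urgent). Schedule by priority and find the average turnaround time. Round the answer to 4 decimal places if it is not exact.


Sort by priority (ascending = highest first):
Order: [(1, 5), (2, 7), (3, 9), (4, 12), (5, 5)]
Completion times:
  Priority 1, burst=5, C=5
  Priority 2, burst=7, C=12
  Priority 3, burst=9, C=21
  Priority 4, burst=12, C=33
  Priority 5, burst=5, C=38
Average turnaround = 109/5 = 21.8

21.8


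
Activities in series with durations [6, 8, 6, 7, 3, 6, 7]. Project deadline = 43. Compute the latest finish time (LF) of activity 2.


LF(activity 2) = deadline - sum of successor durations
Successors: activities 3 through 7 with durations [6, 7, 3, 6, 7]
Sum of successor durations = 29
LF = 43 - 29 = 14

14


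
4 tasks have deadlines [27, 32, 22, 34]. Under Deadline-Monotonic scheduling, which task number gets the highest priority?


Sort tasks by relative deadline (ascending):
  Task 3: deadline = 22
  Task 1: deadline = 27
  Task 2: deadline = 32
  Task 4: deadline = 34
Priority order (highest first): [3, 1, 2, 4]
Highest priority task = 3

3


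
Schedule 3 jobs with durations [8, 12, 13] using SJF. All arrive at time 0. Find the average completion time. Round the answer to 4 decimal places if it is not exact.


SJF order (ascending): [8, 12, 13]
Completion times:
  Job 1: burst=8, C=8
  Job 2: burst=12, C=20
  Job 3: burst=13, C=33
Average completion = 61/3 = 20.3333

20.3333


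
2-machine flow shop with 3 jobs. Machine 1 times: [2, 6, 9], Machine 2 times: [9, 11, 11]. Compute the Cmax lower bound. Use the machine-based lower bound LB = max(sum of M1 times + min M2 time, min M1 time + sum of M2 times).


LB1 = sum(M1 times) + min(M2 times) = 17 + 9 = 26
LB2 = min(M1 times) + sum(M2 times) = 2 + 31 = 33
Lower bound = max(LB1, LB2) = max(26, 33) = 33

33


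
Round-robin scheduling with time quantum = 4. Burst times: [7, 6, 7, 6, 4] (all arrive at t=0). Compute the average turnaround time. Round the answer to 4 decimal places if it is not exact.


Time quantum = 4
Execution trace:
  J1 runs 4 units, time = 4
  J2 runs 4 units, time = 8
  J3 runs 4 units, time = 12
  J4 runs 4 units, time = 16
  J5 runs 4 units, time = 20
  J1 runs 3 units, time = 23
  J2 runs 2 units, time = 25
  J3 runs 3 units, time = 28
  J4 runs 2 units, time = 30
Finish times: [23, 25, 28, 30, 20]
Average turnaround = 126/5 = 25.2

25.2


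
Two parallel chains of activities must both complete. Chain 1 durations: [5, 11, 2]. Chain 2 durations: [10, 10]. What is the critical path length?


Path A total = 5 + 11 + 2 = 18
Path B total = 10 + 10 = 20
Critical path = longest path = max(18, 20) = 20

20


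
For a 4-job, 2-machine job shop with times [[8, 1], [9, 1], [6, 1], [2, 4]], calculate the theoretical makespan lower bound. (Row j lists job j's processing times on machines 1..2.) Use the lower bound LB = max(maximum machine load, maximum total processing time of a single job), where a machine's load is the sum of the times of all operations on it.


Machine loads:
  Machine 1: 8 + 9 + 6 + 2 = 25
  Machine 2: 1 + 1 + 1 + 4 = 7
Max machine load = 25
Job totals:
  Job 1: 9
  Job 2: 10
  Job 3: 7
  Job 4: 6
Max job total = 10
Lower bound = max(25, 10) = 25

25


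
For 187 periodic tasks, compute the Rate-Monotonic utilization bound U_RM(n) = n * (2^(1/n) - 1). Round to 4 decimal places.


Compute 2^(1/187) = 1.0037135476
Subtract 1: 1.0037135476 - 1 = 0.0037135476
Multiply by n: 187 * 0.0037135476 = 0.6944334012
Round to 4 dp: 0.6944

0.6944


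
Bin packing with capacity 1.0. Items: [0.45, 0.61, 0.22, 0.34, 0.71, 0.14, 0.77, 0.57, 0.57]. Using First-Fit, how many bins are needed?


Place items sequentially using First-Fit:
  Item 0.45 -> new Bin 1
  Item 0.61 -> new Bin 2
  Item 0.22 -> Bin 1 (now 0.67)
  Item 0.34 -> Bin 2 (now 0.95)
  Item 0.71 -> new Bin 3
  Item 0.14 -> Bin 1 (now 0.81)
  Item 0.77 -> new Bin 4
  Item 0.57 -> new Bin 5
  Item 0.57 -> new Bin 6
Total bins used = 6

6


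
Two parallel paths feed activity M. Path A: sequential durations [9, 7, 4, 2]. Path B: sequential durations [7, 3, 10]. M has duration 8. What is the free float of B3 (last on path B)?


ES(B3) = sum of predecessors on chain B = 10
EF(B3) = ES + duration = 10 + 10 = 20
Successor of B3 is M. ES(M) = max(sum(A), sum(B)) = max(22, 20) = 22
Free float = ES(successor) - EF(current) = 22 - 20 = 2

2


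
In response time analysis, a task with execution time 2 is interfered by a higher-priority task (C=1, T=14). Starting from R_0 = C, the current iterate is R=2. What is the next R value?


R_next = C + ceil(R_prev / T_hp) * C_hp
ceil(2 / 14) = ceil(0.1429) = 1
Interference = 1 * 1 = 1
R_next = 2 + 1 = 3

3


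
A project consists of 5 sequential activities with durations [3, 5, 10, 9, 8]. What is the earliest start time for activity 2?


Activity 2 starts after activities 1 through 1 complete.
Predecessor durations: [3]
ES = 3 = 3

3


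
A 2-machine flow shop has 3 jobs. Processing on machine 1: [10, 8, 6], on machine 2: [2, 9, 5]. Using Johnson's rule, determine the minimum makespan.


Apply Johnson's rule:
  Group 1 (a <= b): [(2, 8, 9)]
  Group 2 (a > b): [(3, 6, 5), (1, 10, 2)]
Optimal job order: [2, 3, 1]
Schedule:
  Job 2: M1 done at 8, M2 done at 17
  Job 3: M1 done at 14, M2 done at 22
  Job 1: M1 done at 24, M2 done at 26
Makespan = 26

26


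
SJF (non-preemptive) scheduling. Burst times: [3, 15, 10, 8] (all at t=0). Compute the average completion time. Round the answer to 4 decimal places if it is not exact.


SJF order (ascending): [3, 8, 10, 15]
Completion times:
  Job 1: burst=3, C=3
  Job 2: burst=8, C=11
  Job 3: burst=10, C=21
  Job 4: burst=15, C=36
Average completion = 71/4 = 17.75

17.75


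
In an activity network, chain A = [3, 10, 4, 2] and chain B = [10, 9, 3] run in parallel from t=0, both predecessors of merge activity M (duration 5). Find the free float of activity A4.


ES(A4) = sum of predecessors on chain A = 17
EF(A4) = ES + duration = 17 + 2 = 19
Successor of A4 is M. ES(M) = max(sum(A), sum(B)) = max(19, 22) = 22
Free float = ES(successor) - EF(current) = 22 - 19 = 3

3


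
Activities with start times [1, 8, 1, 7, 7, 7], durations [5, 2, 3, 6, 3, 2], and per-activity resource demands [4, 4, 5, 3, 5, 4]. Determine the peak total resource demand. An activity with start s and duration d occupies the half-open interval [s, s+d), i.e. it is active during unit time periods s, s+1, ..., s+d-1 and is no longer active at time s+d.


Each activity i is active on [start_i, start_i + duration_i).
Compute total resource usage per time slot:
  t=0: active resources = [], total = 0
  t=1: active resources = [4, 5], total = 9
  t=2: active resources = [4, 5], total = 9
  t=3: active resources = [4, 5], total = 9
  t=4: active resources = [4], total = 4
  t=5: active resources = [4], total = 4
  t=6: active resources = [], total = 0
  t=7: active resources = [3, 5, 4], total = 12
  t=8: active resources = [4, 3, 5, 4], total = 16
  t=9: active resources = [4, 3, 5], total = 12
  t=10: active resources = [3], total = 3
  t=11: active resources = [3], total = 3
  t=12: active resources = [3], total = 3
Peak resource demand = 16

16


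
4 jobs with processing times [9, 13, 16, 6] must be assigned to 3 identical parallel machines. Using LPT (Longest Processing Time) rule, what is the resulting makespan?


Sort jobs in decreasing order (LPT): [16, 13, 9, 6]
Assign each job to the least loaded machine:
  Machine 1: jobs [16], load = 16
  Machine 2: jobs [13], load = 13
  Machine 3: jobs [9, 6], load = 15
Makespan = max load = 16

16


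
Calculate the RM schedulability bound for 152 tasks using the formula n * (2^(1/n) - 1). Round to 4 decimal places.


Compute 2^(1/152) = 1.0045705923
Subtract 1: 1.0045705923 - 1 = 0.0045705923
Multiply by n: 152 * 0.0045705923 = 0.6947300296
Round to 4 dp: 0.6947

0.6947


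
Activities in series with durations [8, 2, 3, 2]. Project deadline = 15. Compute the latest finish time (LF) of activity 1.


LF(activity 1) = deadline - sum of successor durations
Successors: activities 2 through 4 with durations [2, 3, 2]
Sum of successor durations = 7
LF = 15 - 7 = 8

8


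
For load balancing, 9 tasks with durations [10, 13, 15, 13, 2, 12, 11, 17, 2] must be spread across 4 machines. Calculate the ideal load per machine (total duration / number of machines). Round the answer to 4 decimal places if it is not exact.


Total processing time = 10 + 13 + 15 + 13 + 2 + 12 + 11 + 17 + 2 = 95
Number of machines = 4
Ideal balanced load = 95 / 4 = 23.75

23.75


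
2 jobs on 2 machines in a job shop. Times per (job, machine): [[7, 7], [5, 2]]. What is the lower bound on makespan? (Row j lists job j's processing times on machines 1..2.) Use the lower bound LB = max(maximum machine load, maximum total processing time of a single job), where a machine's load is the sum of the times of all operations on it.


Machine loads:
  Machine 1: 7 + 5 = 12
  Machine 2: 7 + 2 = 9
Max machine load = 12
Job totals:
  Job 1: 14
  Job 2: 7
Max job total = 14
Lower bound = max(12, 14) = 14

14


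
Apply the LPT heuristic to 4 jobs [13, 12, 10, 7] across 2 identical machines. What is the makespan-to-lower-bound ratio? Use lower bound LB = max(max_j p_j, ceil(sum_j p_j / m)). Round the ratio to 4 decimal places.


LPT order: [13, 12, 10, 7]
Machine loads after assignment: [20, 22]
LPT makespan = 22
Lower bound = max(max_job, ceil(total/2)) = max(13, 21) = 21
Ratio = 22 / 21 = 1.0476

1.0476


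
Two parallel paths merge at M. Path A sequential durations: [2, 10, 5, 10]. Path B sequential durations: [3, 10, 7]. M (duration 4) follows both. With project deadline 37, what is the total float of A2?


Forward pass: ES(A2) = sum of predecessors on chain A = 2
EF = ES + duration = 2 + 10 = 12
Backward pass: LF(M) = deadline = 37; LS(M) = 37 - 4 = 33
LF(A2) = LS(M) - sum(successors on chain A) = 33 - 15 = 18
LS = LF - duration = 18 - 10 = 8
Total float = LS - ES = 8 - 2 = 6

6


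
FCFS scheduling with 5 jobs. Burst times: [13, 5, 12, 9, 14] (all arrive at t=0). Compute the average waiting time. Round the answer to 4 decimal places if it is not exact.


FCFS order (as given): [13, 5, 12, 9, 14]
Waiting times:
  Job 1: wait = 0
  Job 2: wait = 13
  Job 3: wait = 18
  Job 4: wait = 30
  Job 5: wait = 39
Sum of waiting times = 100
Average waiting time = 100/5 = 20.0

20.0


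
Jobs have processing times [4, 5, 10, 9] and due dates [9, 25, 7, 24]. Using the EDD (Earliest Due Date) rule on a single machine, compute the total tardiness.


Sort by due date (EDD order): [(10, 7), (4, 9), (9, 24), (5, 25)]
Compute completion times and tardiness:
  Job 1: p=10, d=7, C=10, tardiness=max(0,10-7)=3
  Job 2: p=4, d=9, C=14, tardiness=max(0,14-9)=5
  Job 3: p=9, d=24, C=23, tardiness=max(0,23-24)=0
  Job 4: p=5, d=25, C=28, tardiness=max(0,28-25)=3
Total tardiness = 11

11


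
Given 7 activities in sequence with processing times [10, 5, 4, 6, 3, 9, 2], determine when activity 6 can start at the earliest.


Activity 6 starts after activities 1 through 5 complete.
Predecessor durations: [10, 5, 4, 6, 3]
ES = 10 + 5 + 4 + 6 + 3 = 28

28


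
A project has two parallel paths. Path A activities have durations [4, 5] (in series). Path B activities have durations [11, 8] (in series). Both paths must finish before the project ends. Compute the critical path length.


Path A total = 4 + 5 = 9
Path B total = 11 + 8 = 19
Critical path = longest path = max(9, 19) = 19

19
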